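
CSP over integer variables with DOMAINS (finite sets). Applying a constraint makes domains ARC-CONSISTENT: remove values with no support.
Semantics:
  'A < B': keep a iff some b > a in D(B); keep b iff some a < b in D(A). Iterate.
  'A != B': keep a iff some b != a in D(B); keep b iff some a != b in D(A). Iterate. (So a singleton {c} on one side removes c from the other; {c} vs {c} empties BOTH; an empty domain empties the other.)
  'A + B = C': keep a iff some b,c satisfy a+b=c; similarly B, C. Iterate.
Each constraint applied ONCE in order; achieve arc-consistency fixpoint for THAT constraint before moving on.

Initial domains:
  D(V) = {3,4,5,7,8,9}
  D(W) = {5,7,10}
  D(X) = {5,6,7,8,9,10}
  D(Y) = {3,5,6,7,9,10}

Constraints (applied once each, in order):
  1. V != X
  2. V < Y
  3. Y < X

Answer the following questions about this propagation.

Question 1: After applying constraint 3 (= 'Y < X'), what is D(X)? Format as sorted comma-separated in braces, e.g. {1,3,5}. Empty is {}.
Constraint 1 (V != X) on D(V)={3,4,5,7,8,9} D(X)={5,6,7,8,9,10}: no change
Constraint 2 (V < Y) on D(V)={3,4,5,7,8,9} D(Y)={3,5,6,7,9,10}: Y {3,5,6,7,9,10}->{5,6,7,9,10}
Constraint 3 (Y < X) on D(Y)={5,6,7,9,10} D(X)={5,6,7,8,9,10}: Y {5,6,7,9,10}->{5,6,7,9}; X {5,6,7,8,9,10}->{6,7,8,9,10}
So after constraint 3: D(X) = {6,7,8,9,10}

Answer: {6,7,8,9,10}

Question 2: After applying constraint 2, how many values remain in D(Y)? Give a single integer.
Constraint 1 (V != X) on D(V)={3,4,5,7,8,9} D(X)={5,6,7,8,9,10}: no change
Constraint 2 (V < Y) on D(V)={3,4,5,7,8,9} D(Y)={3,5,6,7,9,10}: Y {3,5,6,7,9,10}->{5,6,7,9,10}
So after constraint 2: D(Y)={5,6,7,9,10}, size = 5

Answer: 5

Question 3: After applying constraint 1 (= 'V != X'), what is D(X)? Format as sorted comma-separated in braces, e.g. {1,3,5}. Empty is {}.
Constraint 1 (V != X) on D(V)={3,4,5,7,8,9} D(X)={5,6,7,8,9,10}: no change
So after constraint 1: D(X) = {5,6,7,8,9,10}

Answer: {5,6,7,8,9,10}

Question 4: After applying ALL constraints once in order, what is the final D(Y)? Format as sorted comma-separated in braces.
Constraint 1 (V != X) on D(V)={3,4,5,7,8,9} D(X)={5,6,7,8,9,10}: no change
Constraint 2 (V < Y) on D(V)={3,4,5,7,8,9} D(Y)={3,5,6,7,9,10}: Y {3,5,6,7,9,10}->{5,6,7,9,10}
Constraint 3 (Y < X) on D(Y)={5,6,7,9,10} D(X)={5,6,7,8,9,10}: Y {5,6,7,9,10}->{5,6,7,9}; X {5,6,7,8,9,10}->{6,7,8,9,10}
So after all 3 constraints: D(Y) = {5,6,7,9}

Answer: {5,6,7,9}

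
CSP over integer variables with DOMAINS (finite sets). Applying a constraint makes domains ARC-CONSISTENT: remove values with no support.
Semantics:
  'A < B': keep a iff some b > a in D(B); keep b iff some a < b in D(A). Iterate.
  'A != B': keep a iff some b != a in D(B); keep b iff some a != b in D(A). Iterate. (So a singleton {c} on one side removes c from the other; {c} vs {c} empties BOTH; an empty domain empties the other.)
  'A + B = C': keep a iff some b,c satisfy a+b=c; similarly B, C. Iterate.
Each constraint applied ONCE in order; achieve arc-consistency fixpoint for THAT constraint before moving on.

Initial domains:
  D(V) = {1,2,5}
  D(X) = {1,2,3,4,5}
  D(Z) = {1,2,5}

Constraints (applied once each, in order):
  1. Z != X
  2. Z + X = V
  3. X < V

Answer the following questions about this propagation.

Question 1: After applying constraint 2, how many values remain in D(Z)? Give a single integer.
Constraint 1 (Z != X) on D(Z)={1,2,5} D(X)={1,2,3,4,5}: no change
Constraint 2 (Z + X = V) on D(Z)={1,2,5} D(X)={1,2,3,4,5} D(V)={1,2,5}: Z {1,2,5}->{1,2}; X {1,2,3,4,5}->{1,3,4}; V {1,2,5}->{2,5}
So after constraint 2: D(Z)={1,2}, size = 2

Answer: 2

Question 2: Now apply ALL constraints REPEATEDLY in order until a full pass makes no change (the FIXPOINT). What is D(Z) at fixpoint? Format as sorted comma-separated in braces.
Answer: {1,2}

Derivation:
pass 0 (initial): D(Z)={1,2,5}
pass 1: V {1,2,5}->{2,5}; X {1,2,3,4,5}->{1,3,4}; Z {1,2,5}->{1,2}
pass 2: no change
Fixpoint after 2 passes: D(Z) = {1,2}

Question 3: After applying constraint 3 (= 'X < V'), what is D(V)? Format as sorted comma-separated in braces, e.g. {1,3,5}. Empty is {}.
Answer: {2,5}

Derivation:
Constraint 1 (Z != X) on D(Z)={1,2,5} D(X)={1,2,3,4,5}: no change
Constraint 2 (Z + X = V) on D(Z)={1,2,5} D(X)={1,2,3,4,5} D(V)={1,2,5}: Z {1,2,5}->{1,2}; X {1,2,3,4,5}->{1,3,4}; V {1,2,5}->{2,5}
Constraint 3 (X < V) on D(X)={1,3,4} D(V)={2,5}: no change
So after constraint 3: D(V) = {2,5}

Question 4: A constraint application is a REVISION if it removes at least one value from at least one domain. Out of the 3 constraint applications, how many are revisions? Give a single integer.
Constraint 1 (Z != X) on D(Z)={1,2,5} D(X)={1,2,3,4,5}: no change => not a revision
Constraint 2 (Z + X = V) on D(Z)={1,2,5} D(X)={1,2,3,4,5} D(V)={1,2,5}: Z {1,2,5}->{1,2}; X {1,2,3,4,5}->{1,3,4}; V {1,2,5}->{2,5} => REVISION
Constraint 3 (X < V) on D(X)={1,3,4} D(V)={2,5}: no change => not a revision
Total revisions = 1

Answer: 1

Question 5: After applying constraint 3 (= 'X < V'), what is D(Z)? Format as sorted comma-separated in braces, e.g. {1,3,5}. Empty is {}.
Constraint 1 (Z != X) on D(Z)={1,2,5} D(X)={1,2,3,4,5}: no change
Constraint 2 (Z + X = V) on D(Z)={1,2,5} D(X)={1,2,3,4,5} D(V)={1,2,5}: Z {1,2,5}->{1,2}; X {1,2,3,4,5}->{1,3,4}; V {1,2,5}->{2,5}
Constraint 3 (X < V) on D(X)={1,3,4} D(V)={2,5}: no change
So after constraint 3: D(Z) = {1,2}

Answer: {1,2}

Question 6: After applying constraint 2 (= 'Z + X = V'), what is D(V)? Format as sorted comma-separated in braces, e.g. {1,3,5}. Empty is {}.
Constraint 1 (Z != X) on D(Z)={1,2,5} D(X)={1,2,3,4,5}: no change
Constraint 2 (Z + X = V) on D(Z)={1,2,5} D(X)={1,2,3,4,5} D(V)={1,2,5}: Z {1,2,5}->{1,2}; X {1,2,3,4,5}->{1,3,4}; V {1,2,5}->{2,5}
So after constraint 2: D(V) = {2,5}

Answer: {2,5}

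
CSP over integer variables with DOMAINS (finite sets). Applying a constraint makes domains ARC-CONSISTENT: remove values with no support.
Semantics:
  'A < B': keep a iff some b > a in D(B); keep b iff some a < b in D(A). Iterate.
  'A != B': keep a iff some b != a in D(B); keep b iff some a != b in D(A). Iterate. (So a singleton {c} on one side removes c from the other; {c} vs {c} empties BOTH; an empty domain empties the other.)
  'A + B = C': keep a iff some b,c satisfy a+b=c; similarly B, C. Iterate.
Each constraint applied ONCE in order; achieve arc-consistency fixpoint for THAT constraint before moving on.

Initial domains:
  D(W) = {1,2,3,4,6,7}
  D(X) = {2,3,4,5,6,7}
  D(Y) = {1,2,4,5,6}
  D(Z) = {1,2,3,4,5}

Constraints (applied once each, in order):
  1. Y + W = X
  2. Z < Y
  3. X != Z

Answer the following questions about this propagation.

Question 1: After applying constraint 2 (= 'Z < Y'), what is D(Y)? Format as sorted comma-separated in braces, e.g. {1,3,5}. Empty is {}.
Constraint 1 (Y + W = X) on D(Y)={1,2,4,5,6} D(W)={1,2,3,4,6,7} D(X)={2,3,4,5,6,7}: W {1,2,3,4,6,7}->{1,2,3,4,6}
Constraint 2 (Z < Y) on D(Z)={1,2,3,4,5} D(Y)={1,2,4,5,6}: Y {1,2,4,5,6}->{2,4,5,6}
So after constraint 2: D(Y) = {2,4,5,6}

Answer: {2,4,5,6}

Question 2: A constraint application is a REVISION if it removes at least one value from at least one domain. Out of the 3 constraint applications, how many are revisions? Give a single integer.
Answer: 2

Derivation:
Constraint 1 (Y + W = X) on D(Y)={1,2,4,5,6} D(W)={1,2,3,4,6,7} D(X)={2,3,4,5,6,7}: W {1,2,3,4,6,7}->{1,2,3,4,6} => REVISION
Constraint 2 (Z < Y) on D(Z)={1,2,3,4,5} D(Y)={1,2,4,5,6}: Y {1,2,4,5,6}->{2,4,5,6} => REVISION
Constraint 3 (X != Z) on D(X)={2,3,4,5,6,7} D(Z)={1,2,3,4,5}: no change => not a revision
Total revisions = 2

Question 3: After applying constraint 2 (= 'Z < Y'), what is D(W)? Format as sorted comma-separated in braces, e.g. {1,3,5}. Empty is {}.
Constraint 1 (Y + W = X) on D(Y)={1,2,4,5,6} D(W)={1,2,3,4,6,7} D(X)={2,3,4,5,6,7}: W {1,2,3,4,6,7}->{1,2,3,4,6}
Constraint 2 (Z < Y) on D(Z)={1,2,3,4,5} D(Y)={1,2,4,5,6}: Y {1,2,4,5,6}->{2,4,5,6}
So after constraint 2: D(W) = {1,2,3,4,6}

Answer: {1,2,3,4,6}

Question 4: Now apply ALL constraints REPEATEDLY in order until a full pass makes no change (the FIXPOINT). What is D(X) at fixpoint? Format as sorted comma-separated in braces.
Answer: {3,4,5,6,7}

Derivation:
pass 0 (initial): D(X)={2,3,4,5,6,7}
pass 1: W {1,2,3,4,6,7}->{1,2,3,4,6}; Y {1,2,4,5,6}->{2,4,5,6}
pass 2: W {1,2,3,4,6}->{1,2,3,4}; X {2,3,4,5,6,7}->{3,4,5,6,7}
pass 3: no change
Fixpoint after 3 passes: D(X) = {3,4,5,6,7}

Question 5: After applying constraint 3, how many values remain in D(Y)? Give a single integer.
Constraint 1 (Y + W = X) on D(Y)={1,2,4,5,6} D(W)={1,2,3,4,6,7} D(X)={2,3,4,5,6,7}: W {1,2,3,4,6,7}->{1,2,3,4,6}
Constraint 2 (Z < Y) on D(Z)={1,2,3,4,5} D(Y)={1,2,4,5,6}: Y {1,2,4,5,6}->{2,4,5,6}
Constraint 3 (X != Z) on D(X)={2,3,4,5,6,7} D(Z)={1,2,3,4,5}: no change
So after constraint 3: D(Y)={2,4,5,6}, size = 4

Answer: 4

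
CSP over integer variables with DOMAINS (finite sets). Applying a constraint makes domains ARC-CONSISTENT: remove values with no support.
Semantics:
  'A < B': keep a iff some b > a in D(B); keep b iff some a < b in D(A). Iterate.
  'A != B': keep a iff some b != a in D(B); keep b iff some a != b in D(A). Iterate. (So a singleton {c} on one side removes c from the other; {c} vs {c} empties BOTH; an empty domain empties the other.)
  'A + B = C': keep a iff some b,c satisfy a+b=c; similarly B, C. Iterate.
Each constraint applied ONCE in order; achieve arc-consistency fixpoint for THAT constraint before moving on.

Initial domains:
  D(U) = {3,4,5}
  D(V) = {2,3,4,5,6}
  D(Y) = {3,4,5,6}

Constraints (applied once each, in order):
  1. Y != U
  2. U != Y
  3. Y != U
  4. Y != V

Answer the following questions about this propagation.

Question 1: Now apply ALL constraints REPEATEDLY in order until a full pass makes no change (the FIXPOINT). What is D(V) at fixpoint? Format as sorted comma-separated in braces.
pass 0 (initial): D(V)={2,3,4,5,6}
pass 1: no change
Fixpoint after 1 passes: D(V) = {2,3,4,5,6}

Answer: {2,3,4,5,6}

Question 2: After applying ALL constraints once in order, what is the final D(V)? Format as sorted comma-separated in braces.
Constraint 1 (Y != U) on D(Y)={3,4,5,6} D(U)={3,4,5}: no change
Constraint 2 (U != Y) on D(U)={3,4,5} D(Y)={3,4,5,6}: no change
Constraint 3 (Y != U) on D(Y)={3,4,5,6} D(U)={3,4,5}: no change
Constraint 4 (Y != V) on D(Y)={3,4,5,6} D(V)={2,3,4,5,6}: no change
So after all 4 constraints: D(V) = {2,3,4,5,6}

Answer: {2,3,4,5,6}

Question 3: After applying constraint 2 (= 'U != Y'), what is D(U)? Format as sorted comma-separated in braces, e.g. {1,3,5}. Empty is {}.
Constraint 1 (Y != U) on D(Y)={3,4,5,6} D(U)={3,4,5}: no change
Constraint 2 (U != Y) on D(U)={3,4,5} D(Y)={3,4,5,6}: no change
So after constraint 2: D(U) = {3,4,5}

Answer: {3,4,5}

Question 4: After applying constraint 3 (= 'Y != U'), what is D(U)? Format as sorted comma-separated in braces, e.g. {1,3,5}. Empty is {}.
Answer: {3,4,5}

Derivation:
Constraint 1 (Y != U) on D(Y)={3,4,5,6} D(U)={3,4,5}: no change
Constraint 2 (U != Y) on D(U)={3,4,5} D(Y)={3,4,5,6}: no change
Constraint 3 (Y != U) on D(Y)={3,4,5,6} D(U)={3,4,5}: no change
So after constraint 3: D(U) = {3,4,5}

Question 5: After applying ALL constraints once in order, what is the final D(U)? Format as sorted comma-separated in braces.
Constraint 1 (Y != U) on D(Y)={3,4,5,6} D(U)={3,4,5}: no change
Constraint 2 (U != Y) on D(U)={3,4,5} D(Y)={3,4,5,6}: no change
Constraint 3 (Y != U) on D(Y)={3,4,5,6} D(U)={3,4,5}: no change
Constraint 4 (Y != V) on D(Y)={3,4,5,6} D(V)={2,3,4,5,6}: no change
So after all 4 constraints: D(U) = {3,4,5}

Answer: {3,4,5}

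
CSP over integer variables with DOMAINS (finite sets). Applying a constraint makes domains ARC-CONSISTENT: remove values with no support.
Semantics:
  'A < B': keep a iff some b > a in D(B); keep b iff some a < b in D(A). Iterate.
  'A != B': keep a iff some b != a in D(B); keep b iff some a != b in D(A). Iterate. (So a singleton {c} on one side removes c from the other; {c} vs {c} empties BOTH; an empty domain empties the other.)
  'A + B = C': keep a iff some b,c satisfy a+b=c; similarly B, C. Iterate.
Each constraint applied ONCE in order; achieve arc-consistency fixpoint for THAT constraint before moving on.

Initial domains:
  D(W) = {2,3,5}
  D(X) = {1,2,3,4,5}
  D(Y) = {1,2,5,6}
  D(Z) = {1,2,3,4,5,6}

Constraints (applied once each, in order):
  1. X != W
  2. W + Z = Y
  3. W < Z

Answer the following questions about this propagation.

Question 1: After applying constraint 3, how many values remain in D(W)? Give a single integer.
Answer: 2

Derivation:
Constraint 1 (X != W) on D(X)={1,2,3,4,5} D(W)={2,3,5}: no change
Constraint 2 (W + Z = Y) on D(W)={2,3,5} D(Z)={1,2,3,4,5,6} D(Y)={1,2,5,6}: Z {1,2,3,4,5,6}->{1,2,3,4}; Y {1,2,5,6}->{5,6}
Constraint 3 (W < Z) on D(W)={2,3,5} D(Z)={1,2,3,4}: W {2,3,5}->{2,3}; Z {1,2,3,4}->{3,4}
So after constraint 3: D(W)={2,3}, size = 2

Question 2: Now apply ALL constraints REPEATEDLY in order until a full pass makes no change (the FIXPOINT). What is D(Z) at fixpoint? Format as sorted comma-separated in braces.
Answer: {3,4}

Derivation:
pass 0 (initial): D(Z)={1,2,3,4,5,6}
pass 1: W {2,3,5}->{2,3}; Y {1,2,5,6}->{5,6}; Z {1,2,3,4,5,6}->{3,4}
pass 2: no change
Fixpoint after 2 passes: D(Z) = {3,4}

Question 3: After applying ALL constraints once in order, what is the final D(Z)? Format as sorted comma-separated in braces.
Constraint 1 (X != W) on D(X)={1,2,3,4,5} D(W)={2,3,5}: no change
Constraint 2 (W + Z = Y) on D(W)={2,3,5} D(Z)={1,2,3,4,5,6} D(Y)={1,2,5,6}: Z {1,2,3,4,5,6}->{1,2,3,4}; Y {1,2,5,6}->{5,6}
Constraint 3 (W < Z) on D(W)={2,3,5} D(Z)={1,2,3,4}: W {2,3,5}->{2,3}; Z {1,2,3,4}->{3,4}
So after all 3 constraints: D(Z) = {3,4}

Answer: {3,4}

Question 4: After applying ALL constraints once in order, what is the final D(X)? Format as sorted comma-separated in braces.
Constraint 1 (X != W) on D(X)={1,2,3,4,5} D(W)={2,3,5}: no change
Constraint 2 (W + Z = Y) on D(W)={2,3,5} D(Z)={1,2,3,4,5,6} D(Y)={1,2,5,6}: Z {1,2,3,4,5,6}->{1,2,3,4}; Y {1,2,5,6}->{5,6}
Constraint 3 (W < Z) on D(W)={2,3,5} D(Z)={1,2,3,4}: W {2,3,5}->{2,3}; Z {1,2,3,4}->{3,4}
So after all 3 constraints: D(X) = {1,2,3,4,5}

Answer: {1,2,3,4,5}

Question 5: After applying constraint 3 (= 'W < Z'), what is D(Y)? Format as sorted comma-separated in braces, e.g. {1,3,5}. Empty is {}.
Constraint 1 (X != W) on D(X)={1,2,3,4,5} D(W)={2,3,5}: no change
Constraint 2 (W + Z = Y) on D(W)={2,3,5} D(Z)={1,2,3,4,5,6} D(Y)={1,2,5,6}: Z {1,2,3,4,5,6}->{1,2,3,4}; Y {1,2,5,6}->{5,6}
Constraint 3 (W < Z) on D(W)={2,3,5} D(Z)={1,2,3,4}: W {2,3,5}->{2,3}; Z {1,2,3,4}->{3,4}
So after constraint 3: D(Y) = {5,6}

Answer: {5,6}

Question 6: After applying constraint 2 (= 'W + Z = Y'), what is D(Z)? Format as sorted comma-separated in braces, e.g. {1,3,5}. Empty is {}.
Constraint 1 (X != W) on D(X)={1,2,3,4,5} D(W)={2,3,5}: no change
Constraint 2 (W + Z = Y) on D(W)={2,3,5} D(Z)={1,2,3,4,5,6} D(Y)={1,2,5,6}: Z {1,2,3,4,5,6}->{1,2,3,4}; Y {1,2,5,6}->{5,6}
So after constraint 2: D(Z) = {1,2,3,4}

Answer: {1,2,3,4}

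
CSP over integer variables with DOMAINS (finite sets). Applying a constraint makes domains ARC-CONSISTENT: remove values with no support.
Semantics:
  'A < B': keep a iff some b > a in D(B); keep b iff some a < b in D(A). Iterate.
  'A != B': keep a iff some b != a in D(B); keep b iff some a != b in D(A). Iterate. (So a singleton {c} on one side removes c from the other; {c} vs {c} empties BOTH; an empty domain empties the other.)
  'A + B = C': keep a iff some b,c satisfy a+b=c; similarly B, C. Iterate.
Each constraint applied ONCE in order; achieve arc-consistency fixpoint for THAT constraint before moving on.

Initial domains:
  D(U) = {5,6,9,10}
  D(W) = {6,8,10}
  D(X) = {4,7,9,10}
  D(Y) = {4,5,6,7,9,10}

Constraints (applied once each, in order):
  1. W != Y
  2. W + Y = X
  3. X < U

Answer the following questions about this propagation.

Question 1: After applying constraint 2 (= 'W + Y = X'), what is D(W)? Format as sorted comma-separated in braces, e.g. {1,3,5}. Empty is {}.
Constraint 1 (W != Y) on D(W)={6,8,10} D(Y)={4,5,6,7,9,10}: no change
Constraint 2 (W + Y = X) on D(W)={6,8,10} D(Y)={4,5,6,7,9,10} D(X)={4,7,9,10}: W {6,8,10}->{6}; Y {4,5,6,7,9,10}->{4}; X {4,7,9,10}->{10}
So after constraint 2: D(W) = {6}

Answer: {6}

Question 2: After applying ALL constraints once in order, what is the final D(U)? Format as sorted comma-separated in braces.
Answer: {}

Derivation:
Constraint 1 (W != Y) on D(W)={6,8,10} D(Y)={4,5,6,7,9,10}: no change
Constraint 2 (W + Y = X) on D(W)={6,8,10} D(Y)={4,5,6,7,9,10} D(X)={4,7,9,10}: W {6,8,10}->{6}; Y {4,5,6,7,9,10}->{4}; X {4,7,9,10}->{10}
Constraint 3 (X < U) on D(X)={10} D(U)={5,6,9,10}: X {10}->{}; U {5,6,9,10}->{}
So after all 3 constraints: D(U) = {}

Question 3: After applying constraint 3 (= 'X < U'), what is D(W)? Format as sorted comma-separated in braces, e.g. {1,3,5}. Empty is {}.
Constraint 1 (W != Y) on D(W)={6,8,10} D(Y)={4,5,6,7,9,10}: no change
Constraint 2 (W + Y = X) on D(W)={6,8,10} D(Y)={4,5,6,7,9,10} D(X)={4,7,9,10}: W {6,8,10}->{6}; Y {4,5,6,7,9,10}->{4}; X {4,7,9,10}->{10}
Constraint 3 (X < U) on D(X)={10} D(U)={5,6,9,10}: X {10}->{}; U {5,6,9,10}->{}
So after constraint 3: D(W) = {6}

Answer: {6}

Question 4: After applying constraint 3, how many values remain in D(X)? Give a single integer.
Constraint 1 (W != Y) on D(W)={6,8,10} D(Y)={4,5,6,7,9,10}: no change
Constraint 2 (W + Y = X) on D(W)={6,8,10} D(Y)={4,5,6,7,9,10} D(X)={4,7,9,10}: W {6,8,10}->{6}; Y {4,5,6,7,9,10}->{4}; X {4,7,9,10}->{10}
Constraint 3 (X < U) on D(X)={10} D(U)={5,6,9,10}: X {10}->{}; U {5,6,9,10}->{}
So after constraint 3: D(X)={}, size = 0

Answer: 0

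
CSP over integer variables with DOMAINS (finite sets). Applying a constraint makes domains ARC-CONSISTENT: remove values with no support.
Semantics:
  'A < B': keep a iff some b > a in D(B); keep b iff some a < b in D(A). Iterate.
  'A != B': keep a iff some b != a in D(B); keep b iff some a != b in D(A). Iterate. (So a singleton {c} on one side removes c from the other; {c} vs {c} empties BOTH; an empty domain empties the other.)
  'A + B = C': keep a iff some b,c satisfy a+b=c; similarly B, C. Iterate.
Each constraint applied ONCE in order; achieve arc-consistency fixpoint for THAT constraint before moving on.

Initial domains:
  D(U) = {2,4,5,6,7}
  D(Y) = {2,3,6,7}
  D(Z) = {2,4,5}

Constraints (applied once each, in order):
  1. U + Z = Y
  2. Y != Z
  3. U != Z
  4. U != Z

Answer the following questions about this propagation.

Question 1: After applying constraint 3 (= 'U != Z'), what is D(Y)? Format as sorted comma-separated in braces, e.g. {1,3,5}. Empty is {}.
Constraint 1 (U + Z = Y) on D(U)={2,4,5,6,7} D(Z)={2,4,5} D(Y)={2,3,6,7}: U {2,4,5,6,7}->{2,4,5}; Y {2,3,6,7}->{6,7}
Constraint 2 (Y != Z) on D(Y)={6,7} D(Z)={2,4,5}: no change
Constraint 3 (U != Z) on D(U)={2,4,5} D(Z)={2,4,5}: no change
So after constraint 3: D(Y) = {6,7}

Answer: {6,7}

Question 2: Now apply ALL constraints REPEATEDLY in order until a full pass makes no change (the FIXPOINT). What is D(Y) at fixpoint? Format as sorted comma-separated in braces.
Answer: {6,7}

Derivation:
pass 0 (initial): D(Y)={2,3,6,7}
pass 1: U {2,4,5,6,7}->{2,4,5}; Y {2,3,6,7}->{6,7}
pass 2: no change
Fixpoint after 2 passes: D(Y) = {6,7}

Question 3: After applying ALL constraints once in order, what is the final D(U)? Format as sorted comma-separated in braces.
Answer: {2,4,5}

Derivation:
Constraint 1 (U + Z = Y) on D(U)={2,4,5,6,7} D(Z)={2,4,5} D(Y)={2,3,6,7}: U {2,4,5,6,7}->{2,4,5}; Y {2,3,6,7}->{6,7}
Constraint 2 (Y != Z) on D(Y)={6,7} D(Z)={2,4,5}: no change
Constraint 3 (U != Z) on D(U)={2,4,5} D(Z)={2,4,5}: no change
Constraint 4 (U != Z) on D(U)={2,4,5} D(Z)={2,4,5}: no change
So after all 4 constraints: D(U) = {2,4,5}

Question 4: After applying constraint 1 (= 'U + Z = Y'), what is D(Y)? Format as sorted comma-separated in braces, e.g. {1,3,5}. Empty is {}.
Answer: {6,7}

Derivation:
Constraint 1 (U + Z = Y) on D(U)={2,4,5,6,7} D(Z)={2,4,5} D(Y)={2,3,6,7}: U {2,4,5,6,7}->{2,4,5}; Y {2,3,6,7}->{6,7}
So after constraint 1: D(Y) = {6,7}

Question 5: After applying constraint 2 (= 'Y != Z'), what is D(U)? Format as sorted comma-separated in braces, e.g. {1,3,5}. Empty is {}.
Answer: {2,4,5}

Derivation:
Constraint 1 (U + Z = Y) on D(U)={2,4,5,6,7} D(Z)={2,4,5} D(Y)={2,3,6,7}: U {2,4,5,6,7}->{2,4,5}; Y {2,3,6,7}->{6,7}
Constraint 2 (Y != Z) on D(Y)={6,7} D(Z)={2,4,5}: no change
So after constraint 2: D(U) = {2,4,5}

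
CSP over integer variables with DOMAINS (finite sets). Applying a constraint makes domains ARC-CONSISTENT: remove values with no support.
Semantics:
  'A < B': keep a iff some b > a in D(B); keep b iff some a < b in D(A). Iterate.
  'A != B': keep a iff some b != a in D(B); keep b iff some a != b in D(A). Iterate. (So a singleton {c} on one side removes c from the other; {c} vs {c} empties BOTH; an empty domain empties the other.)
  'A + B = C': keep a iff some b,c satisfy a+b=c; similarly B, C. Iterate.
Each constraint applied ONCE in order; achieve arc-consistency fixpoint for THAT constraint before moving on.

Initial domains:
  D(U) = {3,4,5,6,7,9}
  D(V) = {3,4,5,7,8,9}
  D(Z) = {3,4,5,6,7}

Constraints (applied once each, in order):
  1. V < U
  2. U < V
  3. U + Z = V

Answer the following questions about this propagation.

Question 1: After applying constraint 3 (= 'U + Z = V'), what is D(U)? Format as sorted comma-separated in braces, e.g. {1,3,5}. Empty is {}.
Answer: {4,5}

Derivation:
Constraint 1 (V < U) on D(V)={3,4,5,7,8,9} D(U)={3,4,5,6,7,9}: V {3,4,5,7,8,9}->{3,4,5,7,8}; U {3,4,5,6,7,9}->{4,5,6,7,9}
Constraint 2 (U < V) on D(U)={4,5,6,7,9} D(V)={3,4,5,7,8}: U {4,5,6,7,9}->{4,5,6,7}; V {3,4,5,7,8}->{5,7,8}
Constraint 3 (U + Z = V) on D(U)={4,5,6,7} D(Z)={3,4,5,6,7} D(V)={5,7,8}: U {4,5,6,7}->{4,5}; Z {3,4,5,6,7}->{3,4}; V {5,7,8}->{7,8}
So after constraint 3: D(U) = {4,5}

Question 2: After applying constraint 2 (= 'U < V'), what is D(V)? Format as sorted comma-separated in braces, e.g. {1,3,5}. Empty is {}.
Answer: {5,7,8}

Derivation:
Constraint 1 (V < U) on D(V)={3,4,5,7,8,9} D(U)={3,4,5,6,7,9}: V {3,4,5,7,8,9}->{3,4,5,7,8}; U {3,4,5,6,7,9}->{4,5,6,7,9}
Constraint 2 (U < V) on D(U)={4,5,6,7,9} D(V)={3,4,5,7,8}: U {4,5,6,7,9}->{4,5,6,7}; V {3,4,5,7,8}->{5,7,8}
So after constraint 2: D(V) = {5,7,8}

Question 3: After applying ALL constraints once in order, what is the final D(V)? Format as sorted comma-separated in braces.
Constraint 1 (V < U) on D(V)={3,4,5,7,8,9} D(U)={3,4,5,6,7,9}: V {3,4,5,7,8,9}->{3,4,5,7,8}; U {3,4,5,6,7,9}->{4,5,6,7,9}
Constraint 2 (U < V) on D(U)={4,5,6,7,9} D(V)={3,4,5,7,8}: U {4,5,6,7,9}->{4,5,6,7}; V {3,4,5,7,8}->{5,7,8}
Constraint 3 (U + Z = V) on D(U)={4,5,6,7} D(Z)={3,4,5,6,7} D(V)={5,7,8}: U {4,5,6,7}->{4,5}; Z {3,4,5,6,7}->{3,4}; V {5,7,8}->{7,8}
So after all 3 constraints: D(V) = {7,8}

Answer: {7,8}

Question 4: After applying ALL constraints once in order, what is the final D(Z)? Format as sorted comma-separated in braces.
Constraint 1 (V < U) on D(V)={3,4,5,7,8,9} D(U)={3,4,5,6,7,9}: V {3,4,5,7,8,9}->{3,4,5,7,8}; U {3,4,5,6,7,9}->{4,5,6,7,9}
Constraint 2 (U < V) on D(U)={4,5,6,7,9} D(V)={3,4,5,7,8}: U {4,5,6,7,9}->{4,5,6,7}; V {3,4,5,7,8}->{5,7,8}
Constraint 3 (U + Z = V) on D(U)={4,5,6,7} D(Z)={3,4,5,6,7} D(V)={5,7,8}: U {4,5,6,7}->{4,5}; Z {3,4,5,6,7}->{3,4}; V {5,7,8}->{7,8}
So after all 3 constraints: D(Z) = {3,4}

Answer: {3,4}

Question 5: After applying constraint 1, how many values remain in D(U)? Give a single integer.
Answer: 5

Derivation:
Constraint 1 (V < U) on D(V)={3,4,5,7,8,9} D(U)={3,4,5,6,7,9}: V {3,4,5,7,8,9}->{3,4,5,7,8}; U {3,4,5,6,7,9}->{4,5,6,7,9}
So after constraint 1: D(U)={4,5,6,7,9}, size = 5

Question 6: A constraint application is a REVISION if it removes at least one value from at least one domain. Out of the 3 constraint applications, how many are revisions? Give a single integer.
Answer: 3

Derivation:
Constraint 1 (V < U) on D(V)={3,4,5,7,8,9} D(U)={3,4,5,6,7,9}: V {3,4,5,7,8,9}->{3,4,5,7,8}; U {3,4,5,6,7,9}->{4,5,6,7,9} => REVISION
Constraint 2 (U < V) on D(U)={4,5,6,7,9} D(V)={3,4,5,7,8}: U {4,5,6,7,9}->{4,5,6,7}; V {3,4,5,7,8}->{5,7,8} => REVISION
Constraint 3 (U + Z = V) on D(U)={4,5,6,7} D(Z)={3,4,5,6,7} D(V)={5,7,8}: U {4,5,6,7}->{4,5}; Z {3,4,5,6,7}->{3,4}; V {5,7,8}->{7,8} => REVISION
Total revisions = 3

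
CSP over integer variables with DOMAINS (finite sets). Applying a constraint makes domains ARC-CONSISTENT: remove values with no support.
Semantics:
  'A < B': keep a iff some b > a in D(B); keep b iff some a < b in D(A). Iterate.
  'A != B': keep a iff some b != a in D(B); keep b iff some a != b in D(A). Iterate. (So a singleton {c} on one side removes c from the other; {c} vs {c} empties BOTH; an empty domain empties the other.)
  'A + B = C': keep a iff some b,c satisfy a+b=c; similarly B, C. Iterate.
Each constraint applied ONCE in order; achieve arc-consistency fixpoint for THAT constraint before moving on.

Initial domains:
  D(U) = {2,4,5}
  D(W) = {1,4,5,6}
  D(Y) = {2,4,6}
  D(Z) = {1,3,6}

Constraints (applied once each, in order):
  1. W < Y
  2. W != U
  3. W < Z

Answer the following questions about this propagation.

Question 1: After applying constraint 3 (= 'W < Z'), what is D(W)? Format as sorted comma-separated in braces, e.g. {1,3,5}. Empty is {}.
Answer: {1,4,5}

Derivation:
Constraint 1 (W < Y) on D(W)={1,4,5,6} D(Y)={2,4,6}: W {1,4,5,6}->{1,4,5}
Constraint 2 (W != U) on D(W)={1,4,5} D(U)={2,4,5}: no change
Constraint 3 (W < Z) on D(W)={1,4,5} D(Z)={1,3,6}: Z {1,3,6}->{3,6}
So after constraint 3: D(W) = {1,4,5}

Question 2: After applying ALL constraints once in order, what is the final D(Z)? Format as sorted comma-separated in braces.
Answer: {3,6}

Derivation:
Constraint 1 (W < Y) on D(W)={1,4,5,6} D(Y)={2,4,6}: W {1,4,5,6}->{1,4,5}
Constraint 2 (W != U) on D(W)={1,4,5} D(U)={2,4,5}: no change
Constraint 3 (W < Z) on D(W)={1,4,5} D(Z)={1,3,6}: Z {1,3,6}->{3,6}
So after all 3 constraints: D(Z) = {3,6}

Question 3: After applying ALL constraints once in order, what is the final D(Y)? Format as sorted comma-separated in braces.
Constraint 1 (W < Y) on D(W)={1,4,5,6} D(Y)={2,4,6}: W {1,4,5,6}->{1,4,5}
Constraint 2 (W != U) on D(W)={1,4,5} D(U)={2,4,5}: no change
Constraint 3 (W < Z) on D(W)={1,4,5} D(Z)={1,3,6}: Z {1,3,6}->{3,6}
So after all 3 constraints: D(Y) = {2,4,6}

Answer: {2,4,6}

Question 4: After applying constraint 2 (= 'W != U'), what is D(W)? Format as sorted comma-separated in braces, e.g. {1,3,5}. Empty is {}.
Answer: {1,4,5}

Derivation:
Constraint 1 (W < Y) on D(W)={1,4,5,6} D(Y)={2,4,6}: W {1,4,5,6}->{1,4,5}
Constraint 2 (W != U) on D(W)={1,4,5} D(U)={2,4,5}: no change
So after constraint 2: D(W) = {1,4,5}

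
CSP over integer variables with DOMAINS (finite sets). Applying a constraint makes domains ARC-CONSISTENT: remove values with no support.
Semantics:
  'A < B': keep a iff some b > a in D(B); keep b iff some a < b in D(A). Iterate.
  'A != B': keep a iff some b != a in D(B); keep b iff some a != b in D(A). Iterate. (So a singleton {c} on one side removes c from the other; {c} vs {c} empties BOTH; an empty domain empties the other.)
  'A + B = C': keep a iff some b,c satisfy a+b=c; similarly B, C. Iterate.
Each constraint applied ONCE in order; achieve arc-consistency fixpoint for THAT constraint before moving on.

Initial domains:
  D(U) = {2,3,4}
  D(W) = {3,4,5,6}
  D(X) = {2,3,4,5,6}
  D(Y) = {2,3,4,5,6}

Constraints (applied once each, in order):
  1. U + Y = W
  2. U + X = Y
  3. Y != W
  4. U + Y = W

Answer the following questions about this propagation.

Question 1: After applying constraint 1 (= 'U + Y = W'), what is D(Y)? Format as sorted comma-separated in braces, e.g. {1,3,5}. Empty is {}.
Answer: {2,3,4}

Derivation:
Constraint 1 (U + Y = W) on D(U)={2,3,4} D(Y)={2,3,4,5,6} D(W)={3,4,5,6}: Y {2,3,4,5,6}->{2,3,4}; W {3,4,5,6}->{4,5,6}
So after constraint 1: D(Y) = {2,3,4}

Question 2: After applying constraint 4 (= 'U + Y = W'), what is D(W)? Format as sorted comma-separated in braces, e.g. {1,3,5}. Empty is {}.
Answer: {6}

Derivation:
Constraint 1 (U + Y = W) on D(U)={2,3,4} D(Y)={2,3,4,5,6} D(W)={3,4,5,6}: Y {2,3,4,5,6}->{2,3,4}; W {3,4,5,6}->{4,5,6}
Constraint 2 (U + X = Y) on D(U)={2,3,4} D(X)={2,3,4,5,6} D(Y)={2,3,4}: U {2,3,4}->{2}; X {2,3,4,5,6}->{2}; Y {2,3,4}->{4}
Constraint 3 (Y != W) on D(Y)={4} D(W)={4,5,6}: W {4,5,6}->{5,6}
Constraint 4 (U + Y = W) on D(U)={2} D(Y)={4} D(W)={5,6}: W {5,6}->{6}
So after constraint 4: D(W) = {6}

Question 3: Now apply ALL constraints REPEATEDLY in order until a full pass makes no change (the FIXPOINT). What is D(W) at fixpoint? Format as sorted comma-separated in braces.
Answer: {6}

Derivation:
pass 0 (initial): D(W)={3,4,5,6}
pass 1: U {2,3,4}->{2}; W {3,4,5,6}->{6}; X {2,3,4,5,6}->{2}; Y {2,3,4,5,6}->{4}
pass 2: no change
Fixpoint after 2 passes: D(W) = {6}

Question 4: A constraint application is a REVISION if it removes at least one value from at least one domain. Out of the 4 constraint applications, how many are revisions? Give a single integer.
Constraint 1 (U + Y = W) on D(U)={2,3,4} D(Y)={2,3,4,5,6} D(W)={3,4,5,6}: Y {2,3,4,5,6}->{2,3,4}; W {3,4,5,6}->{4,5,6} => REVISION
Constraint 2 (U + X = Y) on D(U)={2,3,4} D(X)={2,3,4,5,6} D(Y)={2,3,4}: U {2,3,4}->{2}; X {2,3,4,5,6}->{2}; Y {2,3,4}->{4} => REVISION
Constraint 3 (Y != W) on D(Y)={4} D(W)={4,5,6}: W {4,5,6}->{5,6} => REVISION
Constraint 4 (U + Y = W) on D(U)={2} D(Y)={4} D(W)={5,6}: W {5,6}->{6} => REVISION
Total revisions = 4

Answer: 4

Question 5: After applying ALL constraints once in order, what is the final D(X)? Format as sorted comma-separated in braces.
Constraint 1 (U + Y = W) on D(U)={2,3,4} D(Y)={2,3,4,5,6} D(W)={3,4,5,6}: Y {2,3,4,5,6}->{2,3,4}; W {3,4,5,6}->{4,5,6}
Constraint 2 (U + X = Y) on D(U)={2,3,4} D(X)={2,3,4,5,6} D(Y)={2,3,4}: U {2,3,4}->{2}; X {2,3,4,5,6}->{2}; Y {2,3,4}->{4}
Constraint 3 (Y != W) on D(Y)={4} D(W)={4,5,6}: W {4,5,6}->{5,6}
Constraint 4 (U + Y = W) on D(U)={2} D(Y)={4} D(W)={5,6}: W {5,6}->{6}
So after all 4 constraints: D(X) = {2}

Answer: {2}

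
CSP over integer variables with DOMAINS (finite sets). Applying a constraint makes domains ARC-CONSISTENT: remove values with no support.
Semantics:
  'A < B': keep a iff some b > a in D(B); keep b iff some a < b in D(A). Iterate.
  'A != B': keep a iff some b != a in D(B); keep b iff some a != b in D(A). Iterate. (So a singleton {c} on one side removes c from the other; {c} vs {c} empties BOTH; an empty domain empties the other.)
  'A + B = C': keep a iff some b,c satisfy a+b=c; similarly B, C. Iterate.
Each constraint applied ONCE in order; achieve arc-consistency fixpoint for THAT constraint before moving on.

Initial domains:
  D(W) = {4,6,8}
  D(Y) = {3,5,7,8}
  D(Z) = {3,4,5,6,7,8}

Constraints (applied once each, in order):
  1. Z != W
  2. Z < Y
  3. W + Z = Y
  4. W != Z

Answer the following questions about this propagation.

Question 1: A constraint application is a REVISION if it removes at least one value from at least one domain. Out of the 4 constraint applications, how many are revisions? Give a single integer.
Constraint 1 (Z != W) on D(Z)={3,4,5,6,7,8} D(W)={4,6,8}: no change => not a revision
Constraint 2 (Z < Y) on D(Z)={3,4,5,6,7,8} D(Y)={3,5,7,8}: Z {3,4,5,6,7,8}->{3,4,5,6,7}; Y {3,5,7,8}->{5,7,8} => REVISION
Constraint 3 (W + Z = Y) on D(W)={4,6,8} D(Z)={3,4,5,6,7} D(Y)={5,7,8}: W {4,6,8}->{4}; Z {3,4,5,6,7}->{3,4}; Y {5,7,8}->{7,8} => REVISION
Constraint 4 (W != Z) on D(W)={4} D(Z)={3,4}: Z {3,4}->{3} => REVISION
Total revisions = 3

Answer: 3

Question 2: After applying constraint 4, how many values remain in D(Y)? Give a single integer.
Answer: 2

Derivation:
Constraint 1 (Z != W) on D(Z)={3,4,5,6,7,8} D(W)={4,6,8}: no change
Constraint 2 (Z < Y) on D(Z)={3,4,5,6,7,8} D(Y)={3,5,7,8}: Z {3,4,5,6,7,8}->{3,4,5,6,7}; Y {3,5,7,8}->{5,7,8}
Constraint 3 (W + Z = Y) on D(W)={4,6,8} D(Z)={3,4,5,6,7} D(Y)={5,7,8}: W {4,6,8}->{4}; Z {3,4,5,6,7}->{3,4}; Y {5,7,8}->{7,8}
Constraint 4 (W != Z) on D(W)={4} D(Z)={3,4}: Z {3,4}->{3}
So after constraint 4: D(Y)={7,8}, size = 2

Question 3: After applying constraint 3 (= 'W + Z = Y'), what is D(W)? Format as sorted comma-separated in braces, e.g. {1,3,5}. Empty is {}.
Constraint 1 (Z != W) on D(Z)={3,4,5,6,7,8} D(W)={4,6,8}: no change
Constraint 2 (Z < Y) on D(Z)={3,4,5,6,7,8} D(Y)={3,5,7,8}: Z {3,4,5,6,7,8}->{3,4,5,6,7}; Y {3,5,7,8}->{5,7,8}
Constraint 3 (W + Z = Y) on D(W)={4,6,8} D(Z)={3,4,5,6,7} D(Y)={5,7,8}: W {4,6,8}->{4}; Z {3,4,5,6,7}->{3,4}; Y {5,7,8}->{7,8}
So after constraint 3: D(W) = {4}

Answer: {4}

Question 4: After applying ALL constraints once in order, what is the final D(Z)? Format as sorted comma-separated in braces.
Answer: {3}

Derivation:
Constraint 1 (Z != W) on D(Z)={3,4,5,6,7,8} D(W)={4,6,8}: no change
Constraint 2 (Z < Y) on D(Z)={3,4,5,6,7,8} D(Y)={3,5,7,8}: Z {3,4,5,6,7,8}->{3,4,5,6,7}; Y {3,5,7,8}->{5,7,8}
Constraint 3 (W + Z = Y) on D(W)={4,6,8} D(Z)={3,4,5,6,7} D(Y)={5,7,8}: W {4,6,8}->{4}; Z {3,4,5,6,7}->{3,4}; Y {5,7,8}->{7,8}
Constraint 4 (W != Z) on D(W)={4} D(Z)={3,4}: Z {3,4}->{3}
So after all 4 constraints: D(Z) = {3}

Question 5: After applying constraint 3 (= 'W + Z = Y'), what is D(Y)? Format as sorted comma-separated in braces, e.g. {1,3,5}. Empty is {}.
Answer: {7,8}

Derivation:
Constraint 1 (Z != W) on D(Z)={3,4,5,6,7,8} D(W)={4,6,8}: no change
Constraint 2 (Z < Y) on D(Z)={3,4,5,6,7,8} D(Y)={3,5,7,8}: Z {3,4,5,6,7,8}->{3,4,5,6,7}; Y {3,5,7,8}->{5,7,8}
Constraint 3 (W + Z = Y) on D(W)={4,6,8} D(Z)={3,4,5,6,7} D(Y)={5,7,8}: W {4,6,8}->{4}; Z {3,4,5,6,7}->{3,4}; Y {5,7,8}->{7,8}
So after constraint 3: D(Y) = {7,8}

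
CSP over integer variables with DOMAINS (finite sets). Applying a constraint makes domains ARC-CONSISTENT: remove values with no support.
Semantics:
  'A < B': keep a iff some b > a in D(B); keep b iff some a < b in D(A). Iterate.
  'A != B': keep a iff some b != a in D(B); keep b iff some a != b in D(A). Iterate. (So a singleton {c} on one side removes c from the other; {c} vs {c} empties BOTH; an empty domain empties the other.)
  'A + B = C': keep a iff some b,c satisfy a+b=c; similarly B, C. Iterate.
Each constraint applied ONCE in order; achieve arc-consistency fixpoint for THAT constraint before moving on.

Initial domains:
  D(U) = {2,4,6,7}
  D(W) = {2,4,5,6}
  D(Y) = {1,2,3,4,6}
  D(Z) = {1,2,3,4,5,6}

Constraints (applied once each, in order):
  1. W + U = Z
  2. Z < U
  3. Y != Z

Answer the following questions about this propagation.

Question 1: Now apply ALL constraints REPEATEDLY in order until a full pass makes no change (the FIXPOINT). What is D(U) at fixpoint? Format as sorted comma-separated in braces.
pass 0 (initial): D(U)={2,4,6,7}
pass 1: U {2,4,6,7}->{}; W {2,4,5,6}->{2,4}; Y {1,2,3,4,6}->{}; Z {1,2,3,4,5,6}->{}
pass 2: W {2,4}->{}
pass 3: no change
Fixpoint after 3 passes: D(U) = {}

Answer: {}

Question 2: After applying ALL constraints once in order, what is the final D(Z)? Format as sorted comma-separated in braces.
Answer: {}

Derivation:
Constraint 1 (W + U = Z) on D(W)={2,4,5,6} D(U)={2,4,6,7} D(Z)={1,2,3,4,5,6}: W {2,4,5,6}->{2,4}; U {2,4,6,7}->{2,4}; Z {1,2,3,4,5,6}->{4,6}
Constraint 2 (Z < U) on D(Z)={4,6} D(U)={2,4}: Z {4,6}->{}; U {2,4}->{}
Constraint 3 (Y != Z) on D(Y)={1,2,3,4,6} D(Z)={}: Y {1,2,3,4,6}->{}
So after all 3 constraints: D(Z) = {}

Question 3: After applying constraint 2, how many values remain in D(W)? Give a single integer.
Constraint 1 (W + U = Z) on D(W)={2,4,5,6} D(U)={2,4,6,7} D(Z)={1,2,3,4,5,6}: W {2,4,5,6}->{2,4}; U {2,4,6,7}->{2,4}; Z {1,2,3,4,5,6}->{4,6}
Constraint 2 (Z < U) on D(Z)={4,6} D(U)={2,4}: Z {4,6}->{}; U {2,4}->{}
So after constraint 2: D(W)={2,4}, size = 2

Answer: 2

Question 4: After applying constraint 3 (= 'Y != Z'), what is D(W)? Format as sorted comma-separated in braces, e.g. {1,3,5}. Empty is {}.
Answer: {2,4}

Derivation:
Constraint 1 (W + U = Z) on D(W)={2,4,5,6} D(U)={2,4,6,7} D(Z)={1,2,3,4,5,6}: W {2,4,5,6}->{2,4}; U {2,4,6,7}->{2,4}; Z {1,2,3,4,5,6}->{4,6}
Constraint 2 (Z < U) on D(Z)={4,6} D(U)={2,4}: Z {4,6}->{}; U {2,4}->{}
Constraint 3 (Y != Z) on D(Y)={1,2,3,4,6} D(Z)={}: Y {1,2,3,4,6}->{}
So after constraint 3: D(W) = {2,4}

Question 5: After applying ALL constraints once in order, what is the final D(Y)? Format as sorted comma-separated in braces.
Answer: {}

Derivation:
Constraint 1 (W + U = Z) on D(W)={2,4,5,6} D(U)={2,4,6,7} D(Z)={1,2,3,4,5,6}: W {2,4,5,6}->{2,4}; U {2,4,6,7}->{2,4}; Z {1,2,3,4,5,6}->{4,6}
Constraint 2 (Z < U) on D(Z)={4,6} D(U)={2,4}: Z {4,6}->{}; U {2,4}->{}
Constraint 3 (Y != Z) on D(Y)={1,2,3,4,6} D(Z)={}: Y {1,2,3,4,6}->{}
So after all 3 constraints: D(Y) = {}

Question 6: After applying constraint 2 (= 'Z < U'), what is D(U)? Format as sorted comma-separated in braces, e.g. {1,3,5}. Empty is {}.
Constraint 1 (W + U = Z) on D(W)={2,4,5,6} D(U)={2,4,6,7} D(Z)={1,2,3,4,5,6}: W {2,4,5,6}->{2,4}; U {2,4,6,7}->{2,4}; Z {1,2,3,4,5,6}->{4,6}
Constraint 2 (Z < U) on D(Z)={4,6} D(U)={2,4}: Z {4,6}->{}; U {2,4}->{}
So after constraint 2: D(U) = {}

Answer: {}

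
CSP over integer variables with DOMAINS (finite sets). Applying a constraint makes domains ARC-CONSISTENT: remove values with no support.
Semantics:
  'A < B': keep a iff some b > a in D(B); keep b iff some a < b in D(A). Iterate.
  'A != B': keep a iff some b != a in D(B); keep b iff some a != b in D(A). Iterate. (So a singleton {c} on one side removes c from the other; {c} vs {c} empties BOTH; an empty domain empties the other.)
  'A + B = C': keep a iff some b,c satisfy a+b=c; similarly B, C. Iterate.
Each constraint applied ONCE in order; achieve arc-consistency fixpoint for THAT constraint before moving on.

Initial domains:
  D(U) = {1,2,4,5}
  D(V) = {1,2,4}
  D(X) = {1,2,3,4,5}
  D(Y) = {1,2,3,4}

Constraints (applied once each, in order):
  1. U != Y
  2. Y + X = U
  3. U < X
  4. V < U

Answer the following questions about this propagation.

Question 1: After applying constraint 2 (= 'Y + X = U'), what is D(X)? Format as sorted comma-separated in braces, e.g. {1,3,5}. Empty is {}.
Answer: {1,2,3,4}

Derivation:
Constraint 1 (U != Y) on D(U)={1,2,4,5} D(Y)={1,2,3,4}: no change
Constraint 2 (Y + X = U) on D(Y)={1,2,3,4} D(X)={1,2,3,4,5} D(U)={1,2,4,5}: X {1,2,3,4,5}->{1,2,3,4}; U {1,2,4,5}->{2,4,5}
So after constraint 2: D(X) = {1,2,3,4}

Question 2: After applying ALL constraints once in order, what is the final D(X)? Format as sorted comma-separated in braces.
Answer: {3,4}

Derivation:
Constraint 1 (U != Y) on D(U)={1,2,4,5} D(Y)={1,2,3,4}: no change
Constraint 2 (Y + X = U) on D(Y)={1,2,3,4} D(X)={1,2,3,4,5} D(U)={1,2,4,5}: X {1,2,3,4,5}->{1,2,3,4}; U {1,2,4,5}->{2,4,5}
Constraint 3 (U < X) on D(U)={2,4,5} D(X)={1,2,3,4}: U {2,4,5}->{2}; X {1,2,3,4}->{3,4}
Constraint 4 (V < U) on D(V)={1,2,4} D(U)={2}: V {1,2,4}->{1}
So after all 4 constraints: D(X) = {3,4}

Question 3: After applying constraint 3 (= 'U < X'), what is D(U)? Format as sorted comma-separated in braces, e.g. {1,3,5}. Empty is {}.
Answer: {2}

Derivation:
Constraint 1 (U != Y) on D(U)={1,2,4,5} D(Y)={1,2,3,4}: no change
Constraint 2 (Y + X = U) on D(Y)={1,2,3,4} D(X)={1,2,3,4,5} D(U)={1,2,4,5}: X {1,2,3,4,5}->{1,2,3,4}; U {1,2,4,5}->{2,4,5}
Constraint 3 (U < X) on D(U)={2,4,5} D(X)={1,2,3,4}: U {2,4,5}->{2}; X {1,2,3,4}->{3,4}
So after constraint 3: D(U) = {2}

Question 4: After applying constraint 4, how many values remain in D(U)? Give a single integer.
Constraint 1 (U != Y) on D(U)={1,2,4,5} D(Y)={1,2,3,4}: no change
Constraint 2 (Y + X = U) on D(Y)={1,2,3,4} D(X)={1,2,3,4,5} D(U)={1,2,4,5}: X {1,2,3,4,5}->{1,2,3,4}; U {1,2,4,5}->{2,4,5}
Constraint 3 (U < X) on D(U)={2,4,5} D(X)={1,2,3,4}: U {2,4,5}->{2}; X {1,2,3,4}->{3,4}
Constraint 4 (V < U) on D(V)={1,2,4} D(U)={2}: V {1,2,4}->{1}
So after constraint 4: D(U)={2}, size = 1

Answer: 1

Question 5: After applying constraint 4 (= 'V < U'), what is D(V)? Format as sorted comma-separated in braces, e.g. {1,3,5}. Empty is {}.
Answer: {1}

Derivation:
Constraint 1 (U != Y) on D(U)={1,2,4,5} D(Y)={1,2,3,4}: no change
Constraint 2 (Y + X = U) on D(Y)={1,2,3,4} D(X)={1,2,3,4,5} D(U)={1,2,4,5}: X {1,2,3,4,5}->{1,2,3,4}; U {1,2,4,5}->{2,4,5}
Constraint 3 (U < X) on D(U)={2,4,5} D(X)={1,2,3,4}: U {2,4,5}->{2}; X {1,2,3,4}->{3,4}
Constraint 4 (V < U) on D(V)={1,2,4} D(U)={2}: V {1,2,4}->{1}
So after constraint 4: D(V) = {1}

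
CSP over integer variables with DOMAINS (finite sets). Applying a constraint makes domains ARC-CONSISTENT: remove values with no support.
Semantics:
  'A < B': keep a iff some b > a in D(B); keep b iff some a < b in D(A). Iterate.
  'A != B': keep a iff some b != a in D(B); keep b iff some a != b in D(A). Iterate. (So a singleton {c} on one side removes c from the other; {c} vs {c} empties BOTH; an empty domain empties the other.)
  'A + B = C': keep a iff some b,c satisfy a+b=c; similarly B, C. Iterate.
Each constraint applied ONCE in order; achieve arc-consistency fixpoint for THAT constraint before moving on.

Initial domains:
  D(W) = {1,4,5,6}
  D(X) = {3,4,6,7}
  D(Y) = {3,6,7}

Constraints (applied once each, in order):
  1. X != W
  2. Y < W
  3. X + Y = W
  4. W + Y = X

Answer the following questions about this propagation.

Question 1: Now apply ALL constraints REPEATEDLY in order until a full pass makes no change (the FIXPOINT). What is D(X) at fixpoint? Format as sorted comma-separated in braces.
Answer: {}

Derivation:
pass 0 (initial): D(X)={3,4,6,7}
pass 1: W {1,4,5,6}->{}; X {3,4,6,7}->{}; Y {3,6,7}->{}
pass 2: no change
Fixpoint after 2 passes: D(X) = {}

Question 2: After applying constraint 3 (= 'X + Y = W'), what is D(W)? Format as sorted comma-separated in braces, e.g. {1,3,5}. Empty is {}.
Answer: {6}

Derivation:
Constraint 1 (X != W) on D(X)={3,4,6,7} D(W)={1,4,5,6}: no change
Constraint 2 (Y < W) on D(Y)={3,6,7} D(W)={1,4,5,6}: Y {3,6,7}->{3}; W {1,4,5,6}->{4,5,6}
Constraint 3 (X + Y = W) on D(X)={3,4,6,7} D(Y)={3} D(W)={4,5,6}: X {3,4,6,7}->{3}; W {4,5,6}->{6}
So after constraint 3: D(W) = {6}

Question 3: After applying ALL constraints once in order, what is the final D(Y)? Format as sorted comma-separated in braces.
Constraint 1 (X != W) on D(X)={3,4,6,7} D(W)={1,4,5,6}: no change
Constraint 2 (Y < W) on D(Y)={3,6,7} D(W)={1,4,5,6}: Y {3,6,7}->{3}; W {1,4,5,6}->{4,5,6}
Constraint 3 (X + Y = W) on D(X)={3,4,6,7} D(Y)={3} D(W)={4,5,6}: X {3,4,6,7}->{3}; W {4,5,6}->{6}
Constraint 4 (W + Y = X) on D(W)={6} D(Y)={3} D(X)={3}: W {6}->{}; Y {3}->{}; X {3}->{}
So after all 4 constraints: D(Y) = {}

Answer: {}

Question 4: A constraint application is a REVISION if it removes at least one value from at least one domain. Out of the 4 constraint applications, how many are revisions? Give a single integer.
Answer: 3

Derivation:
Constraint 1 (X != W) on D(X)={3,4,6,7} D(W)={1,4,5,6}: no change => not a revision
Constraint 2 (Y < W) on D(Y)={3,6,7} D(W)={1,4,5,6}: Y {3,6,7}->{3}; W {1,4,5,6}->{4,5,6} => REVISION
Constraint 3 (X + Y = W) on D(X)={3,4,6,7} D(Y)={3} D(W)={4,5,6}: X {3,4,6,7}->{3}; W {4,5,6}->{6} => REVISION
Constraint 4 (W + Y = X) on D(W)={6} D(Y)={3} D(X)={3}: W {6}->{}; Y {3}->{}; X {3}->{} => REVISION
Total revisions = 3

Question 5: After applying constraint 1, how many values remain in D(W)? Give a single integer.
Constraint 1 (X != W) on D(X)={3,4,6,7} D(W)={1,4,5,6}: no change
So after constraint 1: D(W)={1,4,5,6}, size = 4

Answer: 4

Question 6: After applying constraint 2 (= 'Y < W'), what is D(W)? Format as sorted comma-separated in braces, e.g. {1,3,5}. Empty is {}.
Answer: {4,5,6}

Derivation:
Constraint 1 (X != W) on D(X)={3,4,6,7} D(W)={1,4,5,6}: no change
Constraint 2 (Y < W) on D(Y)={3,6,7} D(W)={1,4,5,6}: Y {3,6,7}->{3}; W {1,4,5,6}->{4,5,6}
So after constraint 2: D(W) = {4,5,6}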